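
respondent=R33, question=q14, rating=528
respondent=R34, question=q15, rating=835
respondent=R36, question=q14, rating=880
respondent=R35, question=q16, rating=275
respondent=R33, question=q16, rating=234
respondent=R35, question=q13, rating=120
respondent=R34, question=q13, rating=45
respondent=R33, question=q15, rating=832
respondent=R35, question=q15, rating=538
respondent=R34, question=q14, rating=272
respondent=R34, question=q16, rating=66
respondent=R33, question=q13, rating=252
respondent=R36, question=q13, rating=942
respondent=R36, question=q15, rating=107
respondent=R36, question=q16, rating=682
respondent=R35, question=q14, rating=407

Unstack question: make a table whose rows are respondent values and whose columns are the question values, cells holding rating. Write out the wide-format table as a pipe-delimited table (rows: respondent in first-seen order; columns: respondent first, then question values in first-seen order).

Columns: respondent plus the 4 distinct question values (q14, q15, q16, q13).
For example, row R33 column q14 takes rating=528 from the long row (R33, q14).

| respondent | q14 | q15 | q16 | q13 |
| R33 | 528 | 832 | 234 | 252 |
| R34 | 272 | 835 | 66 | 45 |
| R36 | 880 | 107 | 682 | 942 |
| R35 | 407 | 538 | 275 | 120 |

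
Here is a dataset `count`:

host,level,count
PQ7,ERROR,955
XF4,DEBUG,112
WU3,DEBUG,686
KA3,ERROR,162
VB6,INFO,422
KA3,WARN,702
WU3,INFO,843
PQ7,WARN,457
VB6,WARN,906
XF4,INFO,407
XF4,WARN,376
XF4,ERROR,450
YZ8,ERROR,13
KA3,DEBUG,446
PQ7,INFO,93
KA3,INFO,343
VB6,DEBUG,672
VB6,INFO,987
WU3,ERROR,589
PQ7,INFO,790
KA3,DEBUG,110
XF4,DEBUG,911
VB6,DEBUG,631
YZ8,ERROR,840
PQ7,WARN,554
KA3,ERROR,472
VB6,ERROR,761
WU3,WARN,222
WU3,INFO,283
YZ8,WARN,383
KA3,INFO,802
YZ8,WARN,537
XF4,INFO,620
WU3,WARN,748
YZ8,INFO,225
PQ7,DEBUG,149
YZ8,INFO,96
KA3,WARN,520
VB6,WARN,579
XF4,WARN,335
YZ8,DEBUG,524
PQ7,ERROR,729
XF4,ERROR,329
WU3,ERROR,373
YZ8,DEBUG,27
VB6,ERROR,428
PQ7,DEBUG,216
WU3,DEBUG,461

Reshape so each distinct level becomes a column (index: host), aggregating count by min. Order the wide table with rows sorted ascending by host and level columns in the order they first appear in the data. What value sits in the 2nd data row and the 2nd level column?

149

With rows sorted ascending by host, row 2 is host=PQ7. level columns in first-appearance order: ERROR, DEBUG, INFO, WARN; column 2 is DEBUG.
Long rows with host=PQ7, level=DEBUG: min(149, 216) = 149.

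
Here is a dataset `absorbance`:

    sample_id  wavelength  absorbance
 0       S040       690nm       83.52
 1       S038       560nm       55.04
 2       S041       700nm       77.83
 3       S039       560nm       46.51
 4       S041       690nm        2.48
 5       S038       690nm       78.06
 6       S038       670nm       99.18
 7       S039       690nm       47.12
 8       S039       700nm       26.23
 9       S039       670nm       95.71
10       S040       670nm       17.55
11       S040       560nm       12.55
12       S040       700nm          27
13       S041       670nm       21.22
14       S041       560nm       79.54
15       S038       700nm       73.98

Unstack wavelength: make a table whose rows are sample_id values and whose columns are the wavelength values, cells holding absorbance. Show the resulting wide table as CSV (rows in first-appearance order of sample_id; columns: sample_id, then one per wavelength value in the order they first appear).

sample_id,690nm,560nm,700nm,670nm
S040,83.52,12.55,27,17.55
S038,78.06,55.04,73.98,99.18
S041,2.48,79.54,77.83,21.22
S039,47.12,46.51,26.23,95.71

Columns: sample_id plus the 4 distinct wavelength values (690nm, 560nm, 700nm, 670nm).
For example, row S040 column 690nm takes absorbance=83.52 from the long row (S040, 690nm).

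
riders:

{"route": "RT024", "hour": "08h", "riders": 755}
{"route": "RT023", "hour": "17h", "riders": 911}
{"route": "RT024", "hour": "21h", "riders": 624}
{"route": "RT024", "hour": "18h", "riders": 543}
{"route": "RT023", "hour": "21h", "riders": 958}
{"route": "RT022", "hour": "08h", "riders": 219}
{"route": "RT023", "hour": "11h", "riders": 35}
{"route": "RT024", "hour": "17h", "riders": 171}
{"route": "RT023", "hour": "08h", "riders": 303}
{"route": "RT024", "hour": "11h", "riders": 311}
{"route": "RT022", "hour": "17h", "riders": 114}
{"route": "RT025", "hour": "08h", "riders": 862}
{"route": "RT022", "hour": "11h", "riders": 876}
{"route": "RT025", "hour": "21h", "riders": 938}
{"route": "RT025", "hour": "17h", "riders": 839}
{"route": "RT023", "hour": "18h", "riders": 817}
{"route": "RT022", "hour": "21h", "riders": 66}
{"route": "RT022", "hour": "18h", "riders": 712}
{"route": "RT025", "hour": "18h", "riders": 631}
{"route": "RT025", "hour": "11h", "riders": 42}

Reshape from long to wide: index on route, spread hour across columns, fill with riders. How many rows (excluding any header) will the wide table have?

4 distinct route values → 4 rows.

4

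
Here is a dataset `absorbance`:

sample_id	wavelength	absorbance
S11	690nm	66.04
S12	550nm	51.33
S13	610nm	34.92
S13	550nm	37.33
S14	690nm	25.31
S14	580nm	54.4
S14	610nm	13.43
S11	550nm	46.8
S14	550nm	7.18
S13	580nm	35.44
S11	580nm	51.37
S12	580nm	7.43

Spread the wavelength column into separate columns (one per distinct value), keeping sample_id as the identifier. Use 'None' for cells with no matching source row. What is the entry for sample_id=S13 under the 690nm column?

No long-format row has sample_id=S13 and wavelength=690nm, so the cell is None.

None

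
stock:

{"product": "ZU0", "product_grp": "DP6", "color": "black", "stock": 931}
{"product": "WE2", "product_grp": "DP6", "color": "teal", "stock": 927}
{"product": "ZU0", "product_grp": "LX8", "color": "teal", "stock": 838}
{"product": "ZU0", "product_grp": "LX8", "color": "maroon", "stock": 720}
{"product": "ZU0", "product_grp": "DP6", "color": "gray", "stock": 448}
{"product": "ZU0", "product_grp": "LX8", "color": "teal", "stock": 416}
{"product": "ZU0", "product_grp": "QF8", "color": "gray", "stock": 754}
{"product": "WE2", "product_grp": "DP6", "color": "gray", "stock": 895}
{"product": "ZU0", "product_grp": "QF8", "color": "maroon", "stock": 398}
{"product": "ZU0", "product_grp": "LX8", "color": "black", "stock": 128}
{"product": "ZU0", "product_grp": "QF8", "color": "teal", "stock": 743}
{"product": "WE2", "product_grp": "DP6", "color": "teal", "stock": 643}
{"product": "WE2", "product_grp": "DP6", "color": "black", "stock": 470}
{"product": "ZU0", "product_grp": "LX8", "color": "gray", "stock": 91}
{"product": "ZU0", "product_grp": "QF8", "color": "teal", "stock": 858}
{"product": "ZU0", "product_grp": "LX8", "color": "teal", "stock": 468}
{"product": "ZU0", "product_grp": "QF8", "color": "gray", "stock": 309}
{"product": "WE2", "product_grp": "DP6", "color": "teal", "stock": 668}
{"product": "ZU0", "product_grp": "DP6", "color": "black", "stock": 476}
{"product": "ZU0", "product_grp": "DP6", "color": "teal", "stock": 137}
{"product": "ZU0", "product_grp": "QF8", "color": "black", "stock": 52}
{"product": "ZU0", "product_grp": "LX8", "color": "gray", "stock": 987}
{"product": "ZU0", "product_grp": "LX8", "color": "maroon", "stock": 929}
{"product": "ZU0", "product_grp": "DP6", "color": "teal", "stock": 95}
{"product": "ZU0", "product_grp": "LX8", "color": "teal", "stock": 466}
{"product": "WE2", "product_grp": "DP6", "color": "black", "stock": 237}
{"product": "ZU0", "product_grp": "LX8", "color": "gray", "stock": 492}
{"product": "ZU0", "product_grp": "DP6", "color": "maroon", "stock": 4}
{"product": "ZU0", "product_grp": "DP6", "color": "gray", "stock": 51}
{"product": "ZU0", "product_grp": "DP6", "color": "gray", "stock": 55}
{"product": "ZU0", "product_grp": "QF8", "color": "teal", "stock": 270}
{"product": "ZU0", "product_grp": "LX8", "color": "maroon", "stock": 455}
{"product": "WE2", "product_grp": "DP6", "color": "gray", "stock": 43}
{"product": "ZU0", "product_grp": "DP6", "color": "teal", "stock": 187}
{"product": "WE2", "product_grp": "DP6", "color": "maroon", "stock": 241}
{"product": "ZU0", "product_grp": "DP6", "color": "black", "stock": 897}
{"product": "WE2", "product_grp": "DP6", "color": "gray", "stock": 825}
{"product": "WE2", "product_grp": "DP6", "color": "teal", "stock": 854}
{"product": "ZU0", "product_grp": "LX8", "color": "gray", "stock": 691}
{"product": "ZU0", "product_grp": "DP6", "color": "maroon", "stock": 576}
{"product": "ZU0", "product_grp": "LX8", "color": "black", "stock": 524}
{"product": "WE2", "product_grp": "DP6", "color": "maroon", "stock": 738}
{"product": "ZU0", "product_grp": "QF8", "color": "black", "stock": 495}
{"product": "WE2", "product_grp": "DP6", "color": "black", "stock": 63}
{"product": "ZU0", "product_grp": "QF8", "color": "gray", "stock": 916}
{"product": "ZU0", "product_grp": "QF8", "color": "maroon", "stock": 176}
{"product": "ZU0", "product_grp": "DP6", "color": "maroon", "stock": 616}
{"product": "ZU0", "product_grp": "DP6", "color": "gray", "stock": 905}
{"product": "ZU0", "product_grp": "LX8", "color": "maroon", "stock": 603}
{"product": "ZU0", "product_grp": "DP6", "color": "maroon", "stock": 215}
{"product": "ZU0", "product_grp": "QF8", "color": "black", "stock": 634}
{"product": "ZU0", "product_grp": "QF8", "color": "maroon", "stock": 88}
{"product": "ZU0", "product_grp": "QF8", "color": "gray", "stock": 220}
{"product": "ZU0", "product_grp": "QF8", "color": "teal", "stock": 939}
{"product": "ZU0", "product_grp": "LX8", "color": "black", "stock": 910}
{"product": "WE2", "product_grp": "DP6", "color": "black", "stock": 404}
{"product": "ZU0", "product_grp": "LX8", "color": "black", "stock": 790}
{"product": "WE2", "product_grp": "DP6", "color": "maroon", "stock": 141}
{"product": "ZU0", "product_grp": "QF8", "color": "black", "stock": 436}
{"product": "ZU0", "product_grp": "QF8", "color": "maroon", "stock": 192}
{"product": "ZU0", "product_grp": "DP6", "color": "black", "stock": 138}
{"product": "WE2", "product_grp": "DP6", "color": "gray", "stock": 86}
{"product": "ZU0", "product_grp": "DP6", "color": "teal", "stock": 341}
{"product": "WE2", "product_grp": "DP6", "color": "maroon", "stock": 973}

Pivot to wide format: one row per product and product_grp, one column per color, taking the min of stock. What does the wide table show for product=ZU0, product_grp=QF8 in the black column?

Rows with product=ZU0, product_grp=QF8 and color=black: stock values are 52, 495, 634, 436.
min(52, 495, 634, 436) = 52.

52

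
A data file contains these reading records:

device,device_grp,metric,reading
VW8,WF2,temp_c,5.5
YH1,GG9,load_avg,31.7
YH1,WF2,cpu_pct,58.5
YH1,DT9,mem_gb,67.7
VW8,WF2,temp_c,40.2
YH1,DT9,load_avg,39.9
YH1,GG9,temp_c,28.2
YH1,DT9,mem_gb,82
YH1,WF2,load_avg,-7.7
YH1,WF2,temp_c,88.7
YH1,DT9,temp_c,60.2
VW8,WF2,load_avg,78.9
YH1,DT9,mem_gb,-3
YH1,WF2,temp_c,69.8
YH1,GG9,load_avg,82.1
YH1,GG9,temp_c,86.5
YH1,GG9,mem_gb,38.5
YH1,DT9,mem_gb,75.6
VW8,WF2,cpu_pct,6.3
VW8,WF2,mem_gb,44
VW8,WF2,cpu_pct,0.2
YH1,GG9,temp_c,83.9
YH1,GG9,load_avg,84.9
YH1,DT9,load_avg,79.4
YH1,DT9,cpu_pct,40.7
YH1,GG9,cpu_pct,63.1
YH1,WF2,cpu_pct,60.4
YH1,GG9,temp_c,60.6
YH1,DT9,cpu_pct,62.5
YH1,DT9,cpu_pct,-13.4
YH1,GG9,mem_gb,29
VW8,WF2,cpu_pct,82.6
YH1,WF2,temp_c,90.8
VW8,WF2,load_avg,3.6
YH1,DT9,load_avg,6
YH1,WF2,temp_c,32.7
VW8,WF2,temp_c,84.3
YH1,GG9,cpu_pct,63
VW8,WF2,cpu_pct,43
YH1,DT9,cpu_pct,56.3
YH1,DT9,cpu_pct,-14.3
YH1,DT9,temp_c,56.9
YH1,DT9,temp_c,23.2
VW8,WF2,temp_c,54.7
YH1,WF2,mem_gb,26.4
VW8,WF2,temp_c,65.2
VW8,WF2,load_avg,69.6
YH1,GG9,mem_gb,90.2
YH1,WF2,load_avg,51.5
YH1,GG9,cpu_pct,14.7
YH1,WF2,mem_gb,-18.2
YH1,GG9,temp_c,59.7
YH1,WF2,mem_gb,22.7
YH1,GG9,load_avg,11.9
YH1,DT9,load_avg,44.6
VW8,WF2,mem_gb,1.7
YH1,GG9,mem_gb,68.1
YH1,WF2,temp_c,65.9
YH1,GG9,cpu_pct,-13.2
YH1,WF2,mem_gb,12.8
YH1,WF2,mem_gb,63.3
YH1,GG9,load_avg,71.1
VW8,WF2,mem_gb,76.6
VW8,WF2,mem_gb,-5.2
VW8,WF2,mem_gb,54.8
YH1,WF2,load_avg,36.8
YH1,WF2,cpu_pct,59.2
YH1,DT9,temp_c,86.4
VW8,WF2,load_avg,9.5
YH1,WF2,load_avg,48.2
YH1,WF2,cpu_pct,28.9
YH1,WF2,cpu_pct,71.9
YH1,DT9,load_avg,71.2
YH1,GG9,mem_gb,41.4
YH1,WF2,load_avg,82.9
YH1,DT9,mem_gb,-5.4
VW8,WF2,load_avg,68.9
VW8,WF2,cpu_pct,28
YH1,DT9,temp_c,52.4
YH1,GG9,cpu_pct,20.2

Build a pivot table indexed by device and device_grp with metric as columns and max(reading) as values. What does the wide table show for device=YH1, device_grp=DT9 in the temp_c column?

Rows with device=YH1, device_grp=DT9 and metric=temp_c: reading values are 60.2, 56.9, 23.2, 86.4, 52.4.
max(60.2, 56.9, 23.2, 86.4, 52.4) = 86.4.

86.4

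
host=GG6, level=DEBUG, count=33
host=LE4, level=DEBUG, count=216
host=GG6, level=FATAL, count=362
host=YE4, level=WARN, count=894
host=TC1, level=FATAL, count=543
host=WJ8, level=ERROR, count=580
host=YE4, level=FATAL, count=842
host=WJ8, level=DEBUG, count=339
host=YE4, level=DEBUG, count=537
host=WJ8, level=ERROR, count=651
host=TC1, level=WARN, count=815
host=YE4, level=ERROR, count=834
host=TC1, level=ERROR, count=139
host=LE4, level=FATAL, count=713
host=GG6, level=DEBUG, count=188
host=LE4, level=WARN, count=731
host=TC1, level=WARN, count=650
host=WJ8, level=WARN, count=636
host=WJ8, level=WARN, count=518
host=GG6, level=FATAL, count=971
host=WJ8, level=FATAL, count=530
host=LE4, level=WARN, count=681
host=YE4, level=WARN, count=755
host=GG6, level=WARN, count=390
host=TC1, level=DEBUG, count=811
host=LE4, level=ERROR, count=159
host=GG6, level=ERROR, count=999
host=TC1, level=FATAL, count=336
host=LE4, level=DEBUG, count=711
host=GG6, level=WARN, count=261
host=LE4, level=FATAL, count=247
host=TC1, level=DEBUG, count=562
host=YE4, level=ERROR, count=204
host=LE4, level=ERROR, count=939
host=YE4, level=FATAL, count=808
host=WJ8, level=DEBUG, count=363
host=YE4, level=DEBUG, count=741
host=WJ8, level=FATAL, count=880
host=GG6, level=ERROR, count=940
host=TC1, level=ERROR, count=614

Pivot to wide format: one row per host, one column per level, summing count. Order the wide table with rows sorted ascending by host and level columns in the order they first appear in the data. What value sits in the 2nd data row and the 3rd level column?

1412

With rows sorted ascending by host, row 2 is host=LE4. level columns in first-appearance order: DEBUG, FATAL, WARN, ERROR; column 3 is WARN.
Long rows with host=LE4, level=WARN: 731 + 681 = 1412.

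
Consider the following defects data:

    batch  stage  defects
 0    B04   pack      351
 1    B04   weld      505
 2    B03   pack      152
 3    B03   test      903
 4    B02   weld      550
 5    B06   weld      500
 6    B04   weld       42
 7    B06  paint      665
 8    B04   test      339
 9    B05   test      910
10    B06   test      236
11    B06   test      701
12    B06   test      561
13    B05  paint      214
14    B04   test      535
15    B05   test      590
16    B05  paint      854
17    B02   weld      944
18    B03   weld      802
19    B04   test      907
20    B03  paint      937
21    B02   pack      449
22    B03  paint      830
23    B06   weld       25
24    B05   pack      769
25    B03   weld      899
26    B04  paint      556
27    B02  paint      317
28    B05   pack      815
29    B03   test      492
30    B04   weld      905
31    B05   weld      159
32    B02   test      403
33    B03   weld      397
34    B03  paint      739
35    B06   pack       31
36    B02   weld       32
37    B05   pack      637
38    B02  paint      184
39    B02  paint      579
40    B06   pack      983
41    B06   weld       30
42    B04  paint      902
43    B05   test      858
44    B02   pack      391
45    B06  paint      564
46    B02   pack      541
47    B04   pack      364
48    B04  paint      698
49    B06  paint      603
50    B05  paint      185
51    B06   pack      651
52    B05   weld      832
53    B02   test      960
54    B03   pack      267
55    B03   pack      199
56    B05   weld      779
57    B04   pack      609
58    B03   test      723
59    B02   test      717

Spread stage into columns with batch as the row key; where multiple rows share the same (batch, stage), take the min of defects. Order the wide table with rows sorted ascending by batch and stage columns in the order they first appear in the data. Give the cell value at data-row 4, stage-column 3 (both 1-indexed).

With rows sorted ascending by batch, row 4 is batch=B05. stage columns in first-appearance order: pack, weld, test, paint; column 3 is test.
Long rows with batch=B05, stage=test: min(910, 590, 858) = 590.

590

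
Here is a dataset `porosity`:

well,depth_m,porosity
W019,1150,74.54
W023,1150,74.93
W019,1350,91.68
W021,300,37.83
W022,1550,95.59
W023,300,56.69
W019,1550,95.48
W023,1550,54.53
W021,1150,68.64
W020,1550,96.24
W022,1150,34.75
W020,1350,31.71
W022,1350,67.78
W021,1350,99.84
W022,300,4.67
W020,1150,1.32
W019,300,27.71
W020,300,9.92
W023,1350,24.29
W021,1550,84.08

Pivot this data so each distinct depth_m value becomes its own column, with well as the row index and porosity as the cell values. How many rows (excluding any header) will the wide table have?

5

5 distinct well values → 5 rows.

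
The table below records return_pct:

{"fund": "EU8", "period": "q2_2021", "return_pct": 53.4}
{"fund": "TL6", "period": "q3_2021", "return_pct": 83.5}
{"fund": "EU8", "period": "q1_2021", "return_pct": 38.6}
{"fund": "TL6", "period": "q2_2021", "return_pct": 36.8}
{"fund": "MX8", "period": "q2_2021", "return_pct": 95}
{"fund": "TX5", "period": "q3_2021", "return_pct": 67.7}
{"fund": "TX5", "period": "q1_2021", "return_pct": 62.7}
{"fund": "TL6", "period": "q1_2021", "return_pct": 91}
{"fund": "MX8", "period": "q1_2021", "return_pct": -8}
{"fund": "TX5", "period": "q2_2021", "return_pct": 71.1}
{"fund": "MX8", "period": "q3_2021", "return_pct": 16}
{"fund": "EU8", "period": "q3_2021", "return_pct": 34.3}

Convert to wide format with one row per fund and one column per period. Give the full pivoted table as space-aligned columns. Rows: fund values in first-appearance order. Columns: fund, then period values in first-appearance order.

Columns: fund plus the 3 distinct period values (q2_2021, q3_2021, q1_2021).
For example, row EU8 column q2_2021 takes return_pct=53.4 from the long row (EU8, q2_2021).

fund  q2_2021  q3_2021  q1_2021
EU8   53.4     34.3     38.6   
TL6   36.8     83.5     91     
MX8   95       16       -8     
TX5   71.1     67.7     62.7   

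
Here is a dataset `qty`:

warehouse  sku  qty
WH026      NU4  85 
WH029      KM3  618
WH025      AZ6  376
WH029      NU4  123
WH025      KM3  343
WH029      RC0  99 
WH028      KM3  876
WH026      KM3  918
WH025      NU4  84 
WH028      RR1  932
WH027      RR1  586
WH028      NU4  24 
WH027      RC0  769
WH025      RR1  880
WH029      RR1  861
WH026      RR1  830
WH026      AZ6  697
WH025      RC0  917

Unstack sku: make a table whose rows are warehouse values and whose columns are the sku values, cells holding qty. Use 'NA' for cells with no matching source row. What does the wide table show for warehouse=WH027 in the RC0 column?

769

The long row with warehouse=WH027, sku=RC0 has qty=769.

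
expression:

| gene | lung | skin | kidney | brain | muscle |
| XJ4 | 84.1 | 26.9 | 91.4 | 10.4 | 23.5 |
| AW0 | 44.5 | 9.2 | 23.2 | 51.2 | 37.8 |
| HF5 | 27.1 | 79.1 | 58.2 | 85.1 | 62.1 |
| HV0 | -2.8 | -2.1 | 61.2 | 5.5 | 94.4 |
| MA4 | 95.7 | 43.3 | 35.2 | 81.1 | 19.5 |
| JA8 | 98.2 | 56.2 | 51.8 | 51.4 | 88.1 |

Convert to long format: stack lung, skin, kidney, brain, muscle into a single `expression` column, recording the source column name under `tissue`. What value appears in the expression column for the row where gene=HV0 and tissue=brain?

Unpivoting turns each (gene, wide-column) pair into one long row.
The wide cell at row HV0, column brain holds 5.5, so the long row (HV0, brain) has expression=5.5.

5.5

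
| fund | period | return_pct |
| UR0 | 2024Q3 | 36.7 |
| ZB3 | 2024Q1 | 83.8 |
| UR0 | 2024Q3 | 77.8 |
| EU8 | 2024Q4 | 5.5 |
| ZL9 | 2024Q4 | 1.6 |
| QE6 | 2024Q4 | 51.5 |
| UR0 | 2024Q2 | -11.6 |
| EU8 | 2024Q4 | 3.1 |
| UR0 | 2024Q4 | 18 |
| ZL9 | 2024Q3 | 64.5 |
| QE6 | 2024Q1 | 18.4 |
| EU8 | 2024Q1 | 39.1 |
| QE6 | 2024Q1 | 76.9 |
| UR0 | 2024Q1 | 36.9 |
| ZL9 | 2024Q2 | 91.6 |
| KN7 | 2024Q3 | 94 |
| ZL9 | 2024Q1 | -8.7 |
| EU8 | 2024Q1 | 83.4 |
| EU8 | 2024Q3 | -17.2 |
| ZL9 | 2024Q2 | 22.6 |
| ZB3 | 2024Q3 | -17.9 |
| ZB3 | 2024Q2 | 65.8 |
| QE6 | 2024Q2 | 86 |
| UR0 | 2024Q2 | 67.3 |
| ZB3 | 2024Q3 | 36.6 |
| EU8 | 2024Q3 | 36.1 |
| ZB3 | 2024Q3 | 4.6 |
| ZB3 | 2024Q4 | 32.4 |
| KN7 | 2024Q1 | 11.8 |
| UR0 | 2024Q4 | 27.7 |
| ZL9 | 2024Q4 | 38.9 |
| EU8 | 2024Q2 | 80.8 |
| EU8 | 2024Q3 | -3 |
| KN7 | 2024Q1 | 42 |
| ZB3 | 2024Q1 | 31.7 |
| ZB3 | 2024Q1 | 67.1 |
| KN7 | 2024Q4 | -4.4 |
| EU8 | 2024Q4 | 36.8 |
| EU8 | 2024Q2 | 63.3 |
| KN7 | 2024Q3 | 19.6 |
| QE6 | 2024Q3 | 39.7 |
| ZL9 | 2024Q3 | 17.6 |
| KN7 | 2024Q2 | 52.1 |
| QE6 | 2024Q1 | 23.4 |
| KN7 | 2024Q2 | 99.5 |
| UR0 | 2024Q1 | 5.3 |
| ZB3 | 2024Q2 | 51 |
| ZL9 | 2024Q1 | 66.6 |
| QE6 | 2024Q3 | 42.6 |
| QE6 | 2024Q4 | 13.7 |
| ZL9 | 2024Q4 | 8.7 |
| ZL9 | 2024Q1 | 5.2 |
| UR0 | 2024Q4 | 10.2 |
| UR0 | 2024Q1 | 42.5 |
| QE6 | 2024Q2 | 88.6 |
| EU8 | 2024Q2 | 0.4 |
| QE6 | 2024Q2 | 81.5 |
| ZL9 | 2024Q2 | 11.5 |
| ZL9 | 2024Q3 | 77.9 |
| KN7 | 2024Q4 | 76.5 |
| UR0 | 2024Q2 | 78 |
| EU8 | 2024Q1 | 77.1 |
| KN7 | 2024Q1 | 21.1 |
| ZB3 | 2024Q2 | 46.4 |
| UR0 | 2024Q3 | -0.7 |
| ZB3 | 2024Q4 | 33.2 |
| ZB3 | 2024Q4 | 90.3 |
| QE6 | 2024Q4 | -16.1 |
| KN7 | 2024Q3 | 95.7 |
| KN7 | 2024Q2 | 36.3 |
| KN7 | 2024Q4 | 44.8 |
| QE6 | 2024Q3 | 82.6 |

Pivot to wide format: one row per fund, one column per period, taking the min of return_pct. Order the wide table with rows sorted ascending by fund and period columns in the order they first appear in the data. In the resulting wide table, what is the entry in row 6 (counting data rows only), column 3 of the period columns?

1.6

With rows sorted ascending by fund, row 6 is fund=ZL9. period columns in first-appearance order: 2024Q3, 2024Q1, 2024Q4, 2024Q2; column 3 is 2024Q4.
Long rows with fund=ZL9, period=2024Q4: min(1.6, 38.9, 8.7) = 1.6.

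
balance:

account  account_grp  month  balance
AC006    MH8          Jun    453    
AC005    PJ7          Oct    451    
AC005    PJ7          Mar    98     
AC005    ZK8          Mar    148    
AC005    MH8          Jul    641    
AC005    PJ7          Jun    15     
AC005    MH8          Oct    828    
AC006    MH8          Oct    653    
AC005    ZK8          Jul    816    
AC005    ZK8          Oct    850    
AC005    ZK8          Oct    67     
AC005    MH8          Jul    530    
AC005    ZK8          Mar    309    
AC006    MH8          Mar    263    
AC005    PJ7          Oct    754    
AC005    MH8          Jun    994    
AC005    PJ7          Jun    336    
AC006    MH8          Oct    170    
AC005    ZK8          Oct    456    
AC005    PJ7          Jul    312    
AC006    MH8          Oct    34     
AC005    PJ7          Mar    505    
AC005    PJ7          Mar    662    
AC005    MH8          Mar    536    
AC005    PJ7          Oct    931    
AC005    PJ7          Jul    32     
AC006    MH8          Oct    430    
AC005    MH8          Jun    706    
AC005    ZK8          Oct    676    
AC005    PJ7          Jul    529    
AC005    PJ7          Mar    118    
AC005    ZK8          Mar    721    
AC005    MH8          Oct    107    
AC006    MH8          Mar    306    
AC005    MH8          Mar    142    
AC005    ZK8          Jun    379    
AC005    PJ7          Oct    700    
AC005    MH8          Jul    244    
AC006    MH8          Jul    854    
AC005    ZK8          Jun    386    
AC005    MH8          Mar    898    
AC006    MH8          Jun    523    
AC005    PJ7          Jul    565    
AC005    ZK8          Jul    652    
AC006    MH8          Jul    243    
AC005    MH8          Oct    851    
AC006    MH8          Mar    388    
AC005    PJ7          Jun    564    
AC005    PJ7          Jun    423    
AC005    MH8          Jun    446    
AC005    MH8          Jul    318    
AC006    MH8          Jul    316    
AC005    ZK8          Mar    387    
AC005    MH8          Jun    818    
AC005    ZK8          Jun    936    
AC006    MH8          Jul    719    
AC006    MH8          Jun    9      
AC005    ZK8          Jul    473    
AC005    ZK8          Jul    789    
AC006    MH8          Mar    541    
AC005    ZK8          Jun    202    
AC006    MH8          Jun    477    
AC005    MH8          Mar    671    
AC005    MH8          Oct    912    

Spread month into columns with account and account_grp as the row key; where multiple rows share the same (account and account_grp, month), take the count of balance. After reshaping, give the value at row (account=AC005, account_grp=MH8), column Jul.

4

Rows with account=AC005, account_grp=MH8 and month=Jul: balance values are 641, 530, 244, 318.
4 rows match — count = 4.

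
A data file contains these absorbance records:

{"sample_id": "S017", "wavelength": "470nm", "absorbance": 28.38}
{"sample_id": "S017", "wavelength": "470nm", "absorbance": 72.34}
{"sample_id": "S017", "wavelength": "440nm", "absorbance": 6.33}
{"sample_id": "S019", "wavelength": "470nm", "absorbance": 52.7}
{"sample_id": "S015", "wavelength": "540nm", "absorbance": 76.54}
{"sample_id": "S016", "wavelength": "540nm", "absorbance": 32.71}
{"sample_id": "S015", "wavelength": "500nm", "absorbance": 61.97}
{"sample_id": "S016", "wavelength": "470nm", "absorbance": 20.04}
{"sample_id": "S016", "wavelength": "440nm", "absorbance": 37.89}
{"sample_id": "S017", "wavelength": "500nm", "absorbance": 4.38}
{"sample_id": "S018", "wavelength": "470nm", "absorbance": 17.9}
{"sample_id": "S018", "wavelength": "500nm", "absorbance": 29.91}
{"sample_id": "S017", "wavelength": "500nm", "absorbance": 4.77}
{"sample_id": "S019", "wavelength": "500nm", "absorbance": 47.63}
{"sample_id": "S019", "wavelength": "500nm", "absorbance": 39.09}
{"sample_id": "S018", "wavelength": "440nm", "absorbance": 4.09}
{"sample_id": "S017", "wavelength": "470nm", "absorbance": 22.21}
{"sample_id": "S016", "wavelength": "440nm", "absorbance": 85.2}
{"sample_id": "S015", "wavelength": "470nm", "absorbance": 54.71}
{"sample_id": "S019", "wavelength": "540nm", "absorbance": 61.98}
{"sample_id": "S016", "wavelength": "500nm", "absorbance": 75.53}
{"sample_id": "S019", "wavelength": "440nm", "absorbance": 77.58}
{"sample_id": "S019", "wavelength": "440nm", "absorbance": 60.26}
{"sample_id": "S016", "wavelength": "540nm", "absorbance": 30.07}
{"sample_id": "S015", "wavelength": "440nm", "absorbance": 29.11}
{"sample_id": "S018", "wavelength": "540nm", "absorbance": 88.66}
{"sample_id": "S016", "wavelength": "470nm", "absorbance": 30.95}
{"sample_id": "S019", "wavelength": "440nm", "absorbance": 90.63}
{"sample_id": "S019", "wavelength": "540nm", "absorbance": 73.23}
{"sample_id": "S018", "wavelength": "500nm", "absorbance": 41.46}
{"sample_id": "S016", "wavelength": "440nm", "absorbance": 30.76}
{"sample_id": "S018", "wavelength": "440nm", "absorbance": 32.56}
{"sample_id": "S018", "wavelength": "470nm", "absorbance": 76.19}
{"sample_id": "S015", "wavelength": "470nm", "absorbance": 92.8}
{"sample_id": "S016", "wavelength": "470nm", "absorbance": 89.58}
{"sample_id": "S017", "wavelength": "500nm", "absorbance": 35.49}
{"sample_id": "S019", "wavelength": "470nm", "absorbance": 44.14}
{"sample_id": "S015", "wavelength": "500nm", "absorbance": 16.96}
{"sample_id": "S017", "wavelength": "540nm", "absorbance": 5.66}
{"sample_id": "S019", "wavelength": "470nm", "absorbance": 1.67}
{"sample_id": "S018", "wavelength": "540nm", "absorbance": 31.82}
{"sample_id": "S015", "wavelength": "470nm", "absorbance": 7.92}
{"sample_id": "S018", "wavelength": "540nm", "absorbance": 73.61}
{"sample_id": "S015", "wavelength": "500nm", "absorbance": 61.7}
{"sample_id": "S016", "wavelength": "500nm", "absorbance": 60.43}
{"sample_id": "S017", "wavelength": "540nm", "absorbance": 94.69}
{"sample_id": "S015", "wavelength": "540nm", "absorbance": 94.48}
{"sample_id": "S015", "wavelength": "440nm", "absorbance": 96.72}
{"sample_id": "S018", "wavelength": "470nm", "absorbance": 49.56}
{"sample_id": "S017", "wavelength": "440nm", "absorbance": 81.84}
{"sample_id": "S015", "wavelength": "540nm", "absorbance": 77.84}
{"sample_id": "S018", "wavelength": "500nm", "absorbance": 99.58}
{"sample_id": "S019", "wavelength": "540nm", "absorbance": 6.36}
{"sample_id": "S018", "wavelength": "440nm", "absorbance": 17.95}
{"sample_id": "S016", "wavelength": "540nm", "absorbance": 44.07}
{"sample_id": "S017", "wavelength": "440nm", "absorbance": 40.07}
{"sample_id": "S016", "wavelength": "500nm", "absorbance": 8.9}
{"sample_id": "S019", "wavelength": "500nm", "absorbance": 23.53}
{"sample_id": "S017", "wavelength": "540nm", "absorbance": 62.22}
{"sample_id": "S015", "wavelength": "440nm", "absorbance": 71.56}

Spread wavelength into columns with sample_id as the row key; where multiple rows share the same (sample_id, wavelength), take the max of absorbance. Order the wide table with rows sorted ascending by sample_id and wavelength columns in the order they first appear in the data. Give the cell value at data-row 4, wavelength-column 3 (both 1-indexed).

88.66

With rows sorted ascending by sample_id, row 4 is sample_id=S018. wavelength columns in first-appearance order: 470nm, 440nm, 540nm, 500nm; column 3 is 540nm.
Long rows with sample_id=S018, wavelength=540nm: max(88.66, 31.82, 73.61) = 88.66.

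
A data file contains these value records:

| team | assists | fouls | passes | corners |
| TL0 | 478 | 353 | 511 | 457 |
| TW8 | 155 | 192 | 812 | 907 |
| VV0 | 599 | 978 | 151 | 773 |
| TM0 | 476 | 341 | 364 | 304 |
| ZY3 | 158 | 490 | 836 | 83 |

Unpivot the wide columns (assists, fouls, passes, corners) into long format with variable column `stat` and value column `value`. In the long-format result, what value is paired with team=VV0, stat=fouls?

Unpivoting turns each (team, wide-column) pair into one long row.
The wide cell at row VV0, column fouls holds 978, so the long row (VV0, fouls) has value=978.

978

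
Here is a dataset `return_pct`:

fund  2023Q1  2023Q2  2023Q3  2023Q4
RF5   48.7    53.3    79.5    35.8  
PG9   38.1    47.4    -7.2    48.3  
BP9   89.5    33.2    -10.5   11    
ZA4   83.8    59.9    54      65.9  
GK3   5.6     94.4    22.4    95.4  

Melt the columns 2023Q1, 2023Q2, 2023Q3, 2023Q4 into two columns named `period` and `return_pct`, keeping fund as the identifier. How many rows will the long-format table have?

5 fund values × 4 melted columns = 20 rows.

20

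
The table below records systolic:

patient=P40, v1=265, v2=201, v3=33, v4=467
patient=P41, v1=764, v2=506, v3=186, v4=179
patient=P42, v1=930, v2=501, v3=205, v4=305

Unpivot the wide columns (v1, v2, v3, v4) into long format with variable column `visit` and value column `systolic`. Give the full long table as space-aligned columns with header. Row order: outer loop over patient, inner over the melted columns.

Each (patient, column) pair becomes one row: 3 × 4 = 12 rows.
For example, (P40, v1) → systolic=265.

patient  visit  systolic
P40      v1     265     
P40      v2     201     
P40      v3     33      
P40      v4     467     
P41      v1     764     
P41      v2     506     
P41      v3     186     
P41      v4     179     
P42      v1     930     
P42      v2     501     
P42      v3     205     
P42      v4     305     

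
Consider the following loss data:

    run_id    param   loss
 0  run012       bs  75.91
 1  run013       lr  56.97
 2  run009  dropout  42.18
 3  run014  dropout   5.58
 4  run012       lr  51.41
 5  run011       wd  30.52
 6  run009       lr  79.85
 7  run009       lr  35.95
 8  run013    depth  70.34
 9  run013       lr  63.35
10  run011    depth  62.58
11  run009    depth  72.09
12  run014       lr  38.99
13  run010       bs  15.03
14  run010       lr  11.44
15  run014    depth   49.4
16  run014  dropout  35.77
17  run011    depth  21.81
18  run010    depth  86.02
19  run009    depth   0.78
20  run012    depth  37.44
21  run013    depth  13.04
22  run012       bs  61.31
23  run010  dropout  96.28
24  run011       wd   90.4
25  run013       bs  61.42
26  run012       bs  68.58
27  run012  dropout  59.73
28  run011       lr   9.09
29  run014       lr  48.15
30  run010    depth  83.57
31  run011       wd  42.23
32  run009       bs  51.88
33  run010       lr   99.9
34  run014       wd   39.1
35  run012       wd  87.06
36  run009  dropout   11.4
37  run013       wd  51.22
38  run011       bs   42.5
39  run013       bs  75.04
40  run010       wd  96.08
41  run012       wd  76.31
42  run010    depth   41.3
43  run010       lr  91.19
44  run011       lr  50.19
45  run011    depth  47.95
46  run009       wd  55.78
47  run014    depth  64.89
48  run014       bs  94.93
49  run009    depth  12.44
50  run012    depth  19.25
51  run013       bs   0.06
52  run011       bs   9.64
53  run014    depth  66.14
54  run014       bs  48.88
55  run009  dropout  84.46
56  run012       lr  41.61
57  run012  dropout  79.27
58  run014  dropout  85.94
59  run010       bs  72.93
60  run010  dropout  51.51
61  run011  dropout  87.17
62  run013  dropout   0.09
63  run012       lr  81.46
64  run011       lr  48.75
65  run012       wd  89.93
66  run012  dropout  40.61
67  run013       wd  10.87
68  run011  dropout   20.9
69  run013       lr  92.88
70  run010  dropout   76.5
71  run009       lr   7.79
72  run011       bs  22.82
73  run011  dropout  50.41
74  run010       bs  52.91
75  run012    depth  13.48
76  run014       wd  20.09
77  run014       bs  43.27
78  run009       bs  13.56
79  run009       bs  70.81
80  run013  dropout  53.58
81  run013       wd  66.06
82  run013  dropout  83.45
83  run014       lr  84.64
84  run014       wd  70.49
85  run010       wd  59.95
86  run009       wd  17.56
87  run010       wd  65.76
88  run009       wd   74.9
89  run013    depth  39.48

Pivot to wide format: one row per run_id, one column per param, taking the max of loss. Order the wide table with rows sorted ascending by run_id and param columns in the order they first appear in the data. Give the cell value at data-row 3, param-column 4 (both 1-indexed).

With rows sorted ascending by run_id, row 3 is run_id=run011. param columns in first-appearance order: bs, lr, dropout, wd, depth; column 4 is wd.
Long rows with run_id=run011, param=wd: max(30.52, 90.4, 42.23) = 90.4.

90.4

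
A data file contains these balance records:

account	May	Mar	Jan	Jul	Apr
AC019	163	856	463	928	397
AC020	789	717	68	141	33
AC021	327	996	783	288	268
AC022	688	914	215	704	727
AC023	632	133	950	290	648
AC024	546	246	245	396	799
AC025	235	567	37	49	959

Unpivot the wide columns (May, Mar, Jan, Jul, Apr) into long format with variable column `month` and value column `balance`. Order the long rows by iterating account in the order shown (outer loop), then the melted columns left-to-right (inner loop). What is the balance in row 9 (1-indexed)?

141

35 rows total (7 × 5). Row 9: index ⌊(9-1)/5⌋ = 1 into account → AC020; (9-1) mod 5 = 3 into the melted columns → Jul.
So row 9 is (AC020, Jul, 141); balance = 141.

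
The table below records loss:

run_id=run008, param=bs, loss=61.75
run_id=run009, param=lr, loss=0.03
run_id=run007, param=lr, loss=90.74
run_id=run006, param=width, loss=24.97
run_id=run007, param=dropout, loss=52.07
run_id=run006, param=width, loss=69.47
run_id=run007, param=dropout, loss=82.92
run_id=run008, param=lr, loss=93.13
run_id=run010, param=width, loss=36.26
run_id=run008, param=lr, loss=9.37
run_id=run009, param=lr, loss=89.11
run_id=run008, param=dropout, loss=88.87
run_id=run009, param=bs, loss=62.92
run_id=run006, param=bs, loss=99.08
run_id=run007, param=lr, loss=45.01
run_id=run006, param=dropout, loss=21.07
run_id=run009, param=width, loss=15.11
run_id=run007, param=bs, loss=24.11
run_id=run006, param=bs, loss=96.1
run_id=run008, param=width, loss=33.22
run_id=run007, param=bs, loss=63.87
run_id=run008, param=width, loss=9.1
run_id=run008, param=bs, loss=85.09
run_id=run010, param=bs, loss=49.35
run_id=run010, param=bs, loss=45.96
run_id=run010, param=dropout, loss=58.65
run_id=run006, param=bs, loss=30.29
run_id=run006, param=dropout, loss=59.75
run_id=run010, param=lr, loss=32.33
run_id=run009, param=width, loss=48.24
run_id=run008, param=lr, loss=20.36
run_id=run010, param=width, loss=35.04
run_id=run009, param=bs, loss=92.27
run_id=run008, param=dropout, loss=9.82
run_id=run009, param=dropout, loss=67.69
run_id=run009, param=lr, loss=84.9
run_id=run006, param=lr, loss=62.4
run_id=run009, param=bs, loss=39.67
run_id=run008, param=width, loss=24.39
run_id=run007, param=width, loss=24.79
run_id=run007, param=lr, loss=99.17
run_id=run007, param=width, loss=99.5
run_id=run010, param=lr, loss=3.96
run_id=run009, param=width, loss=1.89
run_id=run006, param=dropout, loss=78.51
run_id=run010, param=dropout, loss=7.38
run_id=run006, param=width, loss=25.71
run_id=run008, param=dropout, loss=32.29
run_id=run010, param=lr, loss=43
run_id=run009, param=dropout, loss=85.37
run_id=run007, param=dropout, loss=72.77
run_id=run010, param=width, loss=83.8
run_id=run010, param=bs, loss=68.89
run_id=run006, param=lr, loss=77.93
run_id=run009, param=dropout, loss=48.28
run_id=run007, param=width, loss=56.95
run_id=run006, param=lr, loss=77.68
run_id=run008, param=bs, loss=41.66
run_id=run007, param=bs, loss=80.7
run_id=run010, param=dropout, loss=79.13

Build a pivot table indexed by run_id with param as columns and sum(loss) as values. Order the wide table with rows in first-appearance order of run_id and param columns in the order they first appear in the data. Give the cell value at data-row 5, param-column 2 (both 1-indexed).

With rows in first-appearance order of run_id, row 5 is run_id=run010. param columns in first-appearance order: bs, lr, width, dropout; column 2 is lr.
Long rows with run_id=run010, param=lr: 32.33 + 3.96 + 43 = 79.29.

79.29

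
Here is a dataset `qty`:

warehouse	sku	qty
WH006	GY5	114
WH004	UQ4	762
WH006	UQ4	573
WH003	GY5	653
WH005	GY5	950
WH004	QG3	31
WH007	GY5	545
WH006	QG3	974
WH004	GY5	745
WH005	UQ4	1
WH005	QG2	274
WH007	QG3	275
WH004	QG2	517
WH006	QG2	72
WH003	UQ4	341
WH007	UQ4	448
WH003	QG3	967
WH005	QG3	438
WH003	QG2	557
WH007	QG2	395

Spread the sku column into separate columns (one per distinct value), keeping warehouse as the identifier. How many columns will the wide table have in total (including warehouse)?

5

1 column for warehouse plus 4 distinct sku values → 5 columns.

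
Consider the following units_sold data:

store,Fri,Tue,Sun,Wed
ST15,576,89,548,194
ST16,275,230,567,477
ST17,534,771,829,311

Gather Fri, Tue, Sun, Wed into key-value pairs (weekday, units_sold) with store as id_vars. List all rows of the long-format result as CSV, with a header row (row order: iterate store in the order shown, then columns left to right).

store,weekday,units_sold
ST15,Fri,576
ST15,Tue,89
ST15,Sun,548
ST15,Wed,194
ST16,Fri,275
ST16,Tue,230
ST16,Sun,567
ST16,Wed,477
ST17,Fri,534
ST17,Tue,771
ST17,Sun,829
ST17,Wed,311

Each (store, column) pair becomes one row: 3 × 4 = 12 rows.
For example, (ST15, Fri) → units_sold=576.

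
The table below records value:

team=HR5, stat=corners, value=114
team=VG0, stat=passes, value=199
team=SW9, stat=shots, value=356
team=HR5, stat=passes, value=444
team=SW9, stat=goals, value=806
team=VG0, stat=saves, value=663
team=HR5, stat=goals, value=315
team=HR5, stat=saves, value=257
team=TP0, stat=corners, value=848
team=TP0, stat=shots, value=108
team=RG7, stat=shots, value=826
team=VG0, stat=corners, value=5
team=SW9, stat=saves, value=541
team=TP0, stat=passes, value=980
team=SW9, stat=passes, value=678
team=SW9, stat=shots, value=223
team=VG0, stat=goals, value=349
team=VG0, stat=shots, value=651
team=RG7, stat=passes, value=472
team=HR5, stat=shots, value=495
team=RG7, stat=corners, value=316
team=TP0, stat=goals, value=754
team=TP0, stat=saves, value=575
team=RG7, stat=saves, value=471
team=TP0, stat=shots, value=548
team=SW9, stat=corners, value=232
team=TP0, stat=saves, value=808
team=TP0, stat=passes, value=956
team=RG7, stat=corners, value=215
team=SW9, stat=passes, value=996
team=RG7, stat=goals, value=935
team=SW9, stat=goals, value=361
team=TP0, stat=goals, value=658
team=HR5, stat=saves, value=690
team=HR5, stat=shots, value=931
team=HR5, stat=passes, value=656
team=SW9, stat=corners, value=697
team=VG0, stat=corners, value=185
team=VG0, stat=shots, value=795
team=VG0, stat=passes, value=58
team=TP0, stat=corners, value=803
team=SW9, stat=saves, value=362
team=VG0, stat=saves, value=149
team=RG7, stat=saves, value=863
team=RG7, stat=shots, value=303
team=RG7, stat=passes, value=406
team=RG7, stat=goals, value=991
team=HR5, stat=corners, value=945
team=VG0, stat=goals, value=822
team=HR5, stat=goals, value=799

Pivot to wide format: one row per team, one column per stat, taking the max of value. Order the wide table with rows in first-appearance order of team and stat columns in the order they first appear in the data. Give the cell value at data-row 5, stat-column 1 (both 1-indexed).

With rows in first-appearance order of team, row 5 is team=RG7. stat columns in first-appearance order: corners, passes, shots, goals, saves; column 1 is corners.
Long rows with team=RG7, stat=corners: max(316, 215) = 316.

316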